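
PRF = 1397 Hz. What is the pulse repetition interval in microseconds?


PRI = 1/1397 = 0.0007158196 s = 715.8 us

715.8 us


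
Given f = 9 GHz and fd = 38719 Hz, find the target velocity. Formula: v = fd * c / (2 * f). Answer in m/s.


v = 38719 * 3e8 / (2 * 9000000000.0) = 645.3 m/s

645.3 m/s


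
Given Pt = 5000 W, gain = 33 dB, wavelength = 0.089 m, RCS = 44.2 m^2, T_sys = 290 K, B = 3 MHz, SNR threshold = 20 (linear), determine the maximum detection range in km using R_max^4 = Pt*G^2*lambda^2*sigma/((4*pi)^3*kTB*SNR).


G_lin = 10^(33/10) = 1995.262315
R^4 = 5000 * 1995.262315^2 * 0.089^2 * 44.2 / ((4*pi)^3 * 1.38e-23 * 290 * 3000000.0 * 20)
R^4 = 1.46256e19 m^4
R_max = (1.46256e19)^(1/4) = 61841.3 m = 61.8 km

61.8 km


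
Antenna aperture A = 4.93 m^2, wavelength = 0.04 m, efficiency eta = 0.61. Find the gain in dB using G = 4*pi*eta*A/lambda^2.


G_linear = 4*pi*0.61*4.93/0.04^2 = 23619.28
G_dB = 10*log10(23619.28) = 43.7 dB

43.7 dB


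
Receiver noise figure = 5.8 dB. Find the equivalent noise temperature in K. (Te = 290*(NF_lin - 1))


NF_lin = 10^(5.8/10) = 3.801894
Te = 290 * (3.801894 - 1) = 812.5 K

812.5 K


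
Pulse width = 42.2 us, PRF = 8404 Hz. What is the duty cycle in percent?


DC = 42.2e-6 * 8404 * 100 = 35.46%

35.46%


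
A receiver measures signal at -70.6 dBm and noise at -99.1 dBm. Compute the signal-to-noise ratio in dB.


SNR = -70.6 - (-99.1) = 28.5 dB

28.5 dB


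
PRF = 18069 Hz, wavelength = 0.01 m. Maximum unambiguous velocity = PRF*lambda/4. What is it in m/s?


V_ua = 18069 * 0.01 / 4 = 45.2 m/s

45.2 m/s


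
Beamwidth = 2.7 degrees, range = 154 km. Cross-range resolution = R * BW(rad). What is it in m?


BW_rad = 0.04712389
CR = 154000 * 0.04712389 = 7257.1 m

7257.1 m


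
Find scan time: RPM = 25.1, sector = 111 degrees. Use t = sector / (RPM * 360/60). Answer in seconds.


t = 111 / (25.1 * 360) * 60 = 0.74 s

0.74 s


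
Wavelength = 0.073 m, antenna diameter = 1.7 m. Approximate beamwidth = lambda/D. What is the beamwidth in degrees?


BW_rad = 0.073 / 1.7 = 0.042941
BW_deg = 2.46 degrees

2.46 degrees


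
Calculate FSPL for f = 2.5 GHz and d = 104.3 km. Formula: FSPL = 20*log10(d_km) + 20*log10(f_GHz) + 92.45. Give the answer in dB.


20*log10(104.3) = 40.37
20*log10(2.5) = 7.96
FSPL = 140.8 dB

140.8 dB


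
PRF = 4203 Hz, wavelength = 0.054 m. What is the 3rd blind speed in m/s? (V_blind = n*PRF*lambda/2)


V_blind = 3 * 4203 * 0.054 / 2 = 340.4 m/s

340.4 m/s


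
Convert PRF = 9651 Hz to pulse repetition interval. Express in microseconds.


PRI = 1/9651 = 0.0001036162 s = 103.6 us

103.6 us


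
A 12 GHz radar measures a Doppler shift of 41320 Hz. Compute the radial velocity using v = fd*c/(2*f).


v = 41320 * 3e8 / (2 * 12000000000.0) = 516.5 m/s

516.5 m/s


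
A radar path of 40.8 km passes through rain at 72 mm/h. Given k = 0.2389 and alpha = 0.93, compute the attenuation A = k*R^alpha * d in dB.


gamma = 0.2389 * 72^0.93 = 12.750739 dB/km
A = 12.750739 * 40.8 = 520.23 dB

520.23 dB


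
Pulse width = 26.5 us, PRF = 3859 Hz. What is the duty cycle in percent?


DC = 26.5e-6 * 3859 * 100 = 10.23%

10.23%


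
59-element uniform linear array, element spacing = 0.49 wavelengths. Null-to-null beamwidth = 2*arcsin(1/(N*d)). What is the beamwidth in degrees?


1/(N*d) = 1/(59*0.49) = 0.03459
BW = 2*arcsin(0.03459) = 4.0 degrees

4.0 degrees


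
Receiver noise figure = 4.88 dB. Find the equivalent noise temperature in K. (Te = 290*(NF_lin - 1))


NF_lin = 10^(4.88/10) = 3.076097
Te = 290 * (3.076097 - 1) = 602.1 K

602.1 K


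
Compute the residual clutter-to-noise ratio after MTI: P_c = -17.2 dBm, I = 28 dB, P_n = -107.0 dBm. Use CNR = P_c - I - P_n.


CNR = -17.2 - 28 - (-107.0) = 61.8 dB

61.8 dB


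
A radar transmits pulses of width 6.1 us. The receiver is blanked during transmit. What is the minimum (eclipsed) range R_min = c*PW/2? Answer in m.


R_min = 3e8 * 6.1e-6 / 2 = 915.0 m

915.0 m


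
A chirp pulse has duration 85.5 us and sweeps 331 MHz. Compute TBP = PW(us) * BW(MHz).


TBP = 85.5 * 331 = 28300.5

28300.5


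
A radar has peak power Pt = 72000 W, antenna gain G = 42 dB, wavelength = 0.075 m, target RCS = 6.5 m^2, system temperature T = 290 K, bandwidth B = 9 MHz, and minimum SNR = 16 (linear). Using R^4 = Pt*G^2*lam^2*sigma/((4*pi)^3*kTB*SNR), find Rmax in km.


G_lin = 10^(42/10) = 15848.931925
R^4 = 72000 * 15848.931925^2 * 0.075^2 * 6.5 / ((4*pi)^3 * 1.38e-23 * 290 * 9000000.0 * 16)
R^4 = 5.78228e20 m^4
R_max = (5.78228e20)^(1/4) = 155068.9 m = 155.1 km

155.1 km


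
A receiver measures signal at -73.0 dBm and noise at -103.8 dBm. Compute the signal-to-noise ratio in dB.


SNR = -73.0 - (-103.8) = 30.8 dB

30.8 dB


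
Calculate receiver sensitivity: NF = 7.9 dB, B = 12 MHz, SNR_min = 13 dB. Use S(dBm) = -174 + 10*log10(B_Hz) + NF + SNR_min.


10*log10(12000000.0) = 70.79
S = -174 + 70.79 + 7.9 + 13 = -82.3 dBm

-82.3 dBm


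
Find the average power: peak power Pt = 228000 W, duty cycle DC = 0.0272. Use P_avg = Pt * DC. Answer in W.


P_avg = 228000 * 0.0272 = 6201.6 W

6201.6 W


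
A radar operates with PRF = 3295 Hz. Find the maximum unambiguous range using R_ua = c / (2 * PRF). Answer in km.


R_ua = 3e8 / (2 * 3295) = 45523.5 m = 45.5 km

45.5 km


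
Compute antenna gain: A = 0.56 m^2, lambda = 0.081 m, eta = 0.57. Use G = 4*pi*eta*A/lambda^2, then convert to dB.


G_linear = 4*pi*0.57*0.56/0.081^2 = 611.37
G_dB = 10*log10(611.37) = 27.9 dB

27.9 dB


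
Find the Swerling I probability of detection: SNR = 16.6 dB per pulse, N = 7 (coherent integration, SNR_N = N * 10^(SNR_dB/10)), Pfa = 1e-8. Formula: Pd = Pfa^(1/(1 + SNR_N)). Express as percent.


SNR_lin = 10^(16.6/10) = 45.70882
SNR_N = 7 * 45.70882 = 319.96174
1/(1 + SNR_N) = 1/320.96174 = 0.0031156
Pd = (1e-8)^0.0031156 = 0.94422
Pd = 94.4%

94.4%


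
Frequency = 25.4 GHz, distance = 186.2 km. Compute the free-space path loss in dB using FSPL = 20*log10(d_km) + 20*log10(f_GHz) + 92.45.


20*log10(186.2) = 45.4
20*log10(25.4) = 28.1
FSPL = 165.9 dB

165.9 dB


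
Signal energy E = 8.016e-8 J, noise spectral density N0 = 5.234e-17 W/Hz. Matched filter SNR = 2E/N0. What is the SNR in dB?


SNR_lin = 2 * 8.016e-8 / 5.234e-17 = 3.063e9
SNR_dB = 10*log10(3.063e9) = 94.9 dB

94.9 dB


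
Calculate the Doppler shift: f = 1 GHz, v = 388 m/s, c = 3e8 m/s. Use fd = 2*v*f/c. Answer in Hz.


fd = 2 * 388 * 1000000000.0 / 3e8 = 2586.7 Hz

2586.7 Hz


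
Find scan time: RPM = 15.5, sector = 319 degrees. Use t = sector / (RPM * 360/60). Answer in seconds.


t = 319 / (15.5 * 360) * 60 = 3.43 s

3.43 s


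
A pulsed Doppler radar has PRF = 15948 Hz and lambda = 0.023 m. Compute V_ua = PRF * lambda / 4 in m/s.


V_ua = 15948 * 0.023 / 4 = 91.7 m/s

91.7 m/s


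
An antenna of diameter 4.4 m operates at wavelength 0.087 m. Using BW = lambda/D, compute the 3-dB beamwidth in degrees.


BW_rad = 0.087 / 4.4 = 0.019773
BW_deg = 1.13 degrees

1.13 degrees


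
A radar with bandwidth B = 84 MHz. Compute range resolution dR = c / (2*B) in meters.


dR = 3e8 / (2 * 84000000.0) = 1.79 m

1.79 m


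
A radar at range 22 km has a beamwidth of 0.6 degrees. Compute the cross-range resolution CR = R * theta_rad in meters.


BW_rad = 0.010471976
CR = 22000 * 0.010471976 = 230.4 m

230.4 m


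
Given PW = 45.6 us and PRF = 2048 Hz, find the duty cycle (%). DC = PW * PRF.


DC = 45.6e-6 * 2048 * 100 = 9.34%

9.34%


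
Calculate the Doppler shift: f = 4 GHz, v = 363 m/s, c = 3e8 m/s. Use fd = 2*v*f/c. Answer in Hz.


fd = 2 * 363 * 4000000000.0 / 3e8 = 9680.0 Hz

9680.0 Hz


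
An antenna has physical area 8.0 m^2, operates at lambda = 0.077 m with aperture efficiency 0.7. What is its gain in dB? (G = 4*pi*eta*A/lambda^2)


G_linear = 4*pi*0.7*8.0/0.077^2 = 11869.06
G_dB = 10*log10(11869.06) = 40.7 dB

40.7 dB


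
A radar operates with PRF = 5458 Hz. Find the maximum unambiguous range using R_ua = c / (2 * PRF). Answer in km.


R_ua = 3e8 / (2 * 5458) = 27482.6 m = 27.5 km

27.5 km


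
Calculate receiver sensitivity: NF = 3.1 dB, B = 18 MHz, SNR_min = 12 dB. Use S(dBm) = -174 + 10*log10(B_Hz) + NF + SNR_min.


10*log10(18000000.0) = 72.55
S = -174 + 72.55 + 3.1 + 12 = -86.3 dBm

-86.3 dBm


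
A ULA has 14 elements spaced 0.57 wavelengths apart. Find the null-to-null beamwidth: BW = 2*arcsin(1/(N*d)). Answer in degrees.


1/(N*d) = 1/(14*0.57) = 0.125313
BW = 2*arcsin(0.125313) = 14.4 degrees

14.4 degrees


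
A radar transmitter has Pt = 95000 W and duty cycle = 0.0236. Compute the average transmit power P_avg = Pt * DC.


P_avg = 95000 * 0.0236 = 2242.0 W

2242.0 W


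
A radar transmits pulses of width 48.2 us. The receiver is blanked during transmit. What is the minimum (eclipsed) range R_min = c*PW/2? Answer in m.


R_min = 3e8 * 48.2e-6 / 2 = 7230.0 m

7230.0 m


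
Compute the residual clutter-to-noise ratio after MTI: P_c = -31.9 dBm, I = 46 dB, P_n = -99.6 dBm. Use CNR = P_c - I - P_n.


CNR = -31.9 - 46 - (-99.6) = 21.7 dB

21.7 dB


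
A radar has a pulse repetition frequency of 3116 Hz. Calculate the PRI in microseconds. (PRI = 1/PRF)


PRI = 1/3116 = 0.0003209243 s = 320.9 us

320.9 us


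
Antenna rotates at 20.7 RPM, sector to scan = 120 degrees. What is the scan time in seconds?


t = 120 / (20.7 * 360) * 60 = 0.97 s

0.97 s


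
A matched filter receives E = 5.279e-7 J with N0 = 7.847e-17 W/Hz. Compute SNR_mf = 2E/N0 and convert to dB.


SNR_lin = 2 * 5.279e-7 / 7.847e-17 = 1.345e10
SNR_dB = 10*log10(1.345e10) = 101.3 dB

101.3 dB


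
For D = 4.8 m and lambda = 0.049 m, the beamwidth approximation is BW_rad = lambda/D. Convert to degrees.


BW_rad = 0.049 / 4.8 = 0.010208
BW_deg = 0.58 degrees

0.58 degrees


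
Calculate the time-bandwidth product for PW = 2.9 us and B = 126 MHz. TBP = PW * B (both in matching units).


TBP = 2.9 * 126 = 365.4

365.4


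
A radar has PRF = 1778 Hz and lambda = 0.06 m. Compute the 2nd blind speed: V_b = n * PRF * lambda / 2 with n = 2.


V_blind = 2 * 1778 * 0.06 / 2 = 106.7 m/s

106.7 m/s


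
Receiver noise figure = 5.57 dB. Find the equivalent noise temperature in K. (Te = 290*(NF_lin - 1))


NF_lin = 10^(5.57/10) = 3.605786
Te = 290 * (3.605786 - 1) = 755.7 K

755.7 K


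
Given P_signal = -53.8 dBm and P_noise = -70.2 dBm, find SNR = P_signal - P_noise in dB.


SNR = -53.8 - (-70.2) = 16.4 dB

16.4 dB


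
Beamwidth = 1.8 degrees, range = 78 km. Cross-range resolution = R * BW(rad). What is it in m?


BW_rad = 0.031415927
CR = 78000 * 0.031415927 = 2450.4 m

2450.4 m


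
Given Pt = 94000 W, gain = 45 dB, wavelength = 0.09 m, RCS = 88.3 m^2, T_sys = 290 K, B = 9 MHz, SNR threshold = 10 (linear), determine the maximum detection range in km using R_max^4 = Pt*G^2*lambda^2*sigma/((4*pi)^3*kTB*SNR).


G_lin = 10^(45/10) = 31622.776602
R^4 = 94000 * 31622.776602^2 * 0.09^2 * 88.3 / ((4*pi)^3 * 1.38e-23 * 290 * 9000000.0 * 10)
R^4 = 9.40642e22 m^4
R_max = (9.40642e22)^(1/4) = 553804.0 m = 553.8 km

553.8 km


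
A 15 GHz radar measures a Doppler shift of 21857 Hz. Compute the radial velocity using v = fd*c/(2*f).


v = 21857 * 3e8 / (2 * 15000000000.0) = 218.6 m/s

218.6 m/s


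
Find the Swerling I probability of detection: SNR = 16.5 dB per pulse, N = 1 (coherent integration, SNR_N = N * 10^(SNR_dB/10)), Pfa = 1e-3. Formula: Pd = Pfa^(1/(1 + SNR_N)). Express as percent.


SNR_lin = 10^(16.5/10) = 44.66836
SNR_N = 1 * 44.66836 = 44.66836
1/(1 + SNR_N) = 1/45.66836 = 0.021897
Pd = (1e-3)^0.021897 = 0.85962
Pd = 86.0%

86.0%


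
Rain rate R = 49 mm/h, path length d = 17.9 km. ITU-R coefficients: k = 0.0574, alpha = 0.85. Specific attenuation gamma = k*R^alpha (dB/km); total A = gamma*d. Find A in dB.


gamma = 0.0574 * 49^0.85 = 1.56884 dB/km
A = 1.56884 * 17.9 = 28.08 dB

28.08 dB


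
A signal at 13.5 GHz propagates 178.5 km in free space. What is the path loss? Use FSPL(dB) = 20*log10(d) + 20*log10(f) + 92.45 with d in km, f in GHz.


20*log10(178.5) = 45.03
20*log10(13.5) = 22.61
FSPL = 160.1 dB

160.1 dB


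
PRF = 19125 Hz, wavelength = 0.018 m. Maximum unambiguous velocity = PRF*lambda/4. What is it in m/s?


V_ua = 19125 * 0.018 / 4 = 86.1 m/s

86.1 m/s


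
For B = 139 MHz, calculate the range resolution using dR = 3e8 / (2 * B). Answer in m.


dR = 3e8 / (2 * 139000000.0) = 1.08 m

1.08 m


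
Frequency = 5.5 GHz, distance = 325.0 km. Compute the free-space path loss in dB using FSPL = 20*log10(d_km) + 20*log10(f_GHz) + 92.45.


20*log10(325.0) = 50.24
20*log10(5.5) = 14.81
FSPL = 157.5 dB

157.5 dB


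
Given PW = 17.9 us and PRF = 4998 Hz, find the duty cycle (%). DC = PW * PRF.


DC = 17.9e-6 * 4998 * 100 = 8.95%

8.95%


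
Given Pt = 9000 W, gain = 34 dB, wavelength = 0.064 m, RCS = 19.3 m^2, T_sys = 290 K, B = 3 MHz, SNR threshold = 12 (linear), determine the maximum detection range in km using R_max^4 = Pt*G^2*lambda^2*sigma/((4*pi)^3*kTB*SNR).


G_lin = 10^(34/10) = 2511.886432
R^4 = 9000 * 2511.886432^2 * 0.064^2 * 19.3 / ((4*pi)^3 * 1.38e-23 * 290 * 3000000.0 * 12)
R^4 = 1.57018e19 m^4
R_max = (1.57018e19)^(1/4) = 62948.8 m = 62.9 km

62.9 km


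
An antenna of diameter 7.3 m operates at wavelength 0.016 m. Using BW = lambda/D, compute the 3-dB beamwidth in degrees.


BW_rad = 0.016 / 7.3 = 0.002192
BW_deg = 0.13 degrees

0.13 degrees


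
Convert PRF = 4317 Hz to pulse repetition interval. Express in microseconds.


PRI = 1/4317 = 0.0002316423 s = 231.6 us

231.6 us


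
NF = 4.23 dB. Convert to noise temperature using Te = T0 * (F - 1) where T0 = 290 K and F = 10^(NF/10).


NF_lin = 10^(4.23/10) = 2.6485
Te = 290 * (2.6485 - 1) = 478.1 K

478.1 K


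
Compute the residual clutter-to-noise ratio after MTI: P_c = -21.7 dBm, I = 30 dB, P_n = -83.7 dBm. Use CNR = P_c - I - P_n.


CNR = -21.7 - 30 - (-83.7) = 32.0 dB

32.0 dB


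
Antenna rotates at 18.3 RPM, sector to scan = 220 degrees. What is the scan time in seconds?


t = 220 / (18.3 * 360) * 60 = 2.0 s

2.0 s


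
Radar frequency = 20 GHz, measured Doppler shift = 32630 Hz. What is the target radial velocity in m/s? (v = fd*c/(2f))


v = 32630 * 3e8 / (2 * 20000000000.0) = 244.7 m/s

244.7 m/s


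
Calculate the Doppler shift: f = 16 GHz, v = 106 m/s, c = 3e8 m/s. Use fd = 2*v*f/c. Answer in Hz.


fd = 2 * 106 * 16000000000.0 / 3e8 = 11306.7 Hz

11306.7 Hz


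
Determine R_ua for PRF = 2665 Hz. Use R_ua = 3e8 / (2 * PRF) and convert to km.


R_ua = 3e8 / (2 * 2665) = 56285.2 m = 56.3 km

56.3 km


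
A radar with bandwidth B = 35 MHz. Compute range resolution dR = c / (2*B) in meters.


dR = 3e8 / (2 * 35000000.0) = 4.29 m

4.29 m


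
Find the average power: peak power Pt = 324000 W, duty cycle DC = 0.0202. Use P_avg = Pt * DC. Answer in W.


P_avg = 324000 * 0.0202 = 6544.8 W

6544.8 W


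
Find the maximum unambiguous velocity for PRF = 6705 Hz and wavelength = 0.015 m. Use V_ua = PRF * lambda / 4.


V_ua = 6705 * 0.015 / 4 = 25.1 m/s

25.1 m/s


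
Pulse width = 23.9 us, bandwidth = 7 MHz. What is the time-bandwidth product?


TBP = 23.9 * 7 = 167.3

167.3


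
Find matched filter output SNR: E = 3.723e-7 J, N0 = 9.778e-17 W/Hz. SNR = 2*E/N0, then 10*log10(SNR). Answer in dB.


SNR_lin = 2 * 3.723e-7 / 9.778e-17 = 7.615e9
SNR_dB = 10*log10(7.615e9) = 98.8 dB

98.8 dB


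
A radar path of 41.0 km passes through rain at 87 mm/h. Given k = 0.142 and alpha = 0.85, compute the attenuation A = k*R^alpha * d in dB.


gamma = 0.142 * 87^0.85 = 6.322367 dB/km
A = 6.322367 * 41.0 = 259.22 dB

259.22 dB


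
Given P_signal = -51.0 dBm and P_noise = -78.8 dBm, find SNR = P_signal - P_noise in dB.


SNR = -51.0 - (-78.8) = 27.8 dB

27.8 dB


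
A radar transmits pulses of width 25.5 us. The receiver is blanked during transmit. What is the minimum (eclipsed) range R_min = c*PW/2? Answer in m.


R_min = 3e8 * 25.5e-6 / 2 = 3825.0 m

3825.0 m


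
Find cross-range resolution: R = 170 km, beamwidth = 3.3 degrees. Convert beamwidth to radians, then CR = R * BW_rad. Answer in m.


BW_rad = 0.057595865
CR = 170000 * 0.057595865 = 9791.3 m

9791.3 m


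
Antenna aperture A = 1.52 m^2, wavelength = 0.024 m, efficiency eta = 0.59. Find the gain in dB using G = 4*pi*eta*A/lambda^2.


G_linear = 4*pi*0.59*1.52/0.024^2 = 19565.14
G_dB = 10*log10(19565.14) = 42.9 dB

42.9 dB


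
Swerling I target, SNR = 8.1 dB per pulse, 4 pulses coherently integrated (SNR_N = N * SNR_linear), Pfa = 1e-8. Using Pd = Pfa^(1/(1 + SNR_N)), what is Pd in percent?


SNR_lin = 10^(8.1/10) = 6.45654
SNR_N = 4 * 6.45654 = 25.82616
1/(1 + SNR_N) = 1/26.82616 = 0.037277
Pd = (1e-8)^0.037277 = 0.50325
Pd = 50.3%

50.3%


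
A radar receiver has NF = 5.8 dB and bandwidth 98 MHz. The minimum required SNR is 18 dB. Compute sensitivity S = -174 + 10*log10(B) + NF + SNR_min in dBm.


10*log10(98000000.0) = 79.91
S = -174 + 79.91 + 5.8 + 18 = -70.3 dBm

-70.3 dBm


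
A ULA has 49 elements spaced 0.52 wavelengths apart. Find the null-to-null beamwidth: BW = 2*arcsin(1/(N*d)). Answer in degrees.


1/(N*d) = 1/(49*0.52) = 0.039246
BW = 2*arcsin(0.039246) = 4.5 degrees

4.5 degrees


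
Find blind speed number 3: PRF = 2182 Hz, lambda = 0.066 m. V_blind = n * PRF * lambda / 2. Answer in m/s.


V_blind = 3 * 2182 * 0.066 / 2 = 216.0 m/s

216.0 m/s


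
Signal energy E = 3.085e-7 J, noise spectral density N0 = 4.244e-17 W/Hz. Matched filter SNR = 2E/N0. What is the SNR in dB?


SNR_lin = 2 * 3.085e-7 / 4.244e-17 = 1.454e10
SNR_dB = 10*log10(1.454e10) = 101.6 dB

101.6 dB


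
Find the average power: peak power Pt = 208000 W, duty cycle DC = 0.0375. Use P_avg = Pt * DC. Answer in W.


P_avg = 208000 * 0.0375 = 7800.0 W

7800.0 W


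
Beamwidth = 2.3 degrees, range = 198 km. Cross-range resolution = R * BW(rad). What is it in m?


BW_rad = 0.040142573
CR = 198000 * 0.040142573 = 7948.2 m

7948.2 m


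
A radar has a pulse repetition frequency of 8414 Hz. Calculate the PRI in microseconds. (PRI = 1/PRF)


PRI = 1/8414 = 0.0001188495 s = 118.8 us

118.8 us


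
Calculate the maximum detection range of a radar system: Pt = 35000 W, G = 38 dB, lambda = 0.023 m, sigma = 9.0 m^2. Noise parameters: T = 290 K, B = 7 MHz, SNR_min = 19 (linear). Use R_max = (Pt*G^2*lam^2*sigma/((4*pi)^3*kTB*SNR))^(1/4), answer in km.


G_lin = 10^(38/10) = 6309.573445
R^4 = 35000 * 6309.573445^2 * 0.023^2 * 9.0 / ((4*pi)^3 * 1.38e-23 * 290 * 7000000.0 * 19)
R^4 = 6.2807e18 m^4
R_max = (6.2807e18)^(1/4) = 50061.3 m = 50.1 km

50.1 km


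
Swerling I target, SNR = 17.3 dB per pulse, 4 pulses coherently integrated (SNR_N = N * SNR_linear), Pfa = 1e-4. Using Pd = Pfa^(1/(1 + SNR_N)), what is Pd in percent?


SNR_lin = 10^(17.3/10) = 53.70318
SNR_N = 4 * 53.70318 = 214.81272
1/(1 + SNR_N) = 1/215.81272 = 0.0046336
Pd = (1e-4)^0.0046336 = 0.95822
Pd = 95.8%

95.8%


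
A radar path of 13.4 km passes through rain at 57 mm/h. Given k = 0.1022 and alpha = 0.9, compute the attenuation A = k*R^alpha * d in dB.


gamma = 0.1022 * 57^0.9 = 3.888108 dB/km
A = 3.888108 * 13.4 = 52.1 dB

52.1 dB


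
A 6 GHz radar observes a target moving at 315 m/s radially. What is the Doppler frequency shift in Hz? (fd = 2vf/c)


fd = 2 * 315 * 6000000000.0 / 3e8 = 12600.0 Hz

12600.0 Hz


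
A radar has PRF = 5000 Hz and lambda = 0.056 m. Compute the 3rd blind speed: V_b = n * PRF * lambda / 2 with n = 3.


V_blind = 3 * 5000 * 0.056 / 2 = 420.0 m/s

420.0 m/s


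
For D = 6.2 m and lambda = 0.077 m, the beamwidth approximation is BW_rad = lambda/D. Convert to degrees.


BW_rad = 0.077 / 6.2 = 0.012419
BW_deg = 0.71 degrees

0.71 degrees


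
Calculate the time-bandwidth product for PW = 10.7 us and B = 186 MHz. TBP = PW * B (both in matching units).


TBP = 10.7 * 186 = 1990.2

1990.2


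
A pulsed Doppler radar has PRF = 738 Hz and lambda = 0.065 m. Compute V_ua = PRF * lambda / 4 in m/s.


V_ua = 738 * 0.065 / 4 = 12.0 m/s

12.0 m/s


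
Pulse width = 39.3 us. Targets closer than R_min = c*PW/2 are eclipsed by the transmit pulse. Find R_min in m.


R_min = 3e8 * 39.3e-6 / 2 = 5895.0 m

5895.0 m


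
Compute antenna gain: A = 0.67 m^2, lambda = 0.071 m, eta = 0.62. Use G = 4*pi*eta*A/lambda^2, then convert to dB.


G_linear = 4*pi*0.62*0.67/0.071^2 = 1035.52
G_dB = 10*log10(1035.52) = 30.2 dB

30.2 dB


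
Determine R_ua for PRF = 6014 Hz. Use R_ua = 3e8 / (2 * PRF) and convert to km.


R_ua = 3e8 / (2 * 6014) = 24941.8 m = 24.9 km

24.9 km


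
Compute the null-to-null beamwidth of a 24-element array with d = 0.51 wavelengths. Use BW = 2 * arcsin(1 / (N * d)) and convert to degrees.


1/(N*d) = 1/(24*0.51) = 0.081699
BW = 2*arcsin(0.081699) = 9.4 degrees

9.4 degrees


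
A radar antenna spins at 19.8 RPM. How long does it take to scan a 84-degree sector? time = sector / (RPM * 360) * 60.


t = 84 / (19.8 * 360) * 60 = 0.71 s

0.71 s


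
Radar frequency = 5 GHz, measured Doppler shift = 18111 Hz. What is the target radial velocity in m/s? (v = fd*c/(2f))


v = 18111 * 3e8 / (2 * 5000000000.0) = 543.3 m/s

543.3 m/s


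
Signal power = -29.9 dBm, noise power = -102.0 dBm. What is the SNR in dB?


SNR = -29.9 - (-102.0) = 72.1 dB

72.1 dB


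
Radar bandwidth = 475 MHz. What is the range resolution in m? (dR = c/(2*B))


dR = 3e8 / (2 * 475000000.0) = 0.32 m

0.32 m


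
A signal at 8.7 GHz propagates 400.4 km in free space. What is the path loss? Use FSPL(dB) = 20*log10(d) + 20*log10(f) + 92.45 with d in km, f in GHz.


20*log10(400.4) = 52.05
20*log10(8.7) = 18.79
FSPL = 163.3 dB

163.3 dB


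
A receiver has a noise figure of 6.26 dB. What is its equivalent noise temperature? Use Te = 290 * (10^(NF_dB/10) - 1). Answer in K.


NF_lin = 10^(6.26/10) = 4.226686
Te = 290 * (4.226686 - 1) = 935.7 K

935.7 K


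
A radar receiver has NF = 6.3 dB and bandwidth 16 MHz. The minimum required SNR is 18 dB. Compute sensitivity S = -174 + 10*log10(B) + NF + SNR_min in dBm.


10*log10(16000000.0) = 72.04
S = -174 + 72.04 + 6.3 + 18 = -77.7 dBm

-77.7 dBm


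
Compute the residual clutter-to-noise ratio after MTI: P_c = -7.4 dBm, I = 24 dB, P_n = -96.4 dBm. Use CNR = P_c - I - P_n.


CNR = -7.4 - 24 - (-96.4) = 65.0 dB

65.0 dB


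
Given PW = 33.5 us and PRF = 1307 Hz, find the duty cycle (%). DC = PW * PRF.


DC = 33.5e-6 * 1307 * 100 = 4.38%

4.38%


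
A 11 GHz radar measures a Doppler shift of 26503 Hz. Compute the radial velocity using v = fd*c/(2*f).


v = 26503 * 3e8 / (2 * 11000000000.0) = 361.4 m/s

361.4 m/s


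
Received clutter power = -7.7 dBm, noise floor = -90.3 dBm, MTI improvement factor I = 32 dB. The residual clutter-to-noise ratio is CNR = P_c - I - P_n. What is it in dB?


CNR = -7.7 - 32 - (-90.3) = 50.6 dB

50.6 dB


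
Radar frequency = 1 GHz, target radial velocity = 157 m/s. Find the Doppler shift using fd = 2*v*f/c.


fd = 2 * 157 * 1000000000.0 / 3e8 = 1046.7 Hz

1046.7 Hz


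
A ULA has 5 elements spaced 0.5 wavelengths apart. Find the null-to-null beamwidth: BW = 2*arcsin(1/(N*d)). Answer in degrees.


1/(N*d) = 1/(5*0.5) = 0.4
BW = 2*arcsin(0.4) = 47.2 degrees

47.2 degrees


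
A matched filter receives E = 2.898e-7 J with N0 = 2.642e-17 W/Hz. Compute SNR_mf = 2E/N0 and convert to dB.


SNR_lin = 2 * 2.898e-7 / 2.642e-17 = 2.194e10
SNR_dB = 10*log10(2.194e10) = 103.4 dB

103.4 dB


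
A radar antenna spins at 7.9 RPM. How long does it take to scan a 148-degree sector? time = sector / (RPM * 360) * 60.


t = 148 / (7.9 * 360) * 60 = 3.12 s

3.12 s


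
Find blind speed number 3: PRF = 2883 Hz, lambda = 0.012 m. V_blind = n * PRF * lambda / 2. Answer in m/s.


V_blind = 3 * 2883 * 0.012 / 2 = 51.9 m/s

51.9 m/s


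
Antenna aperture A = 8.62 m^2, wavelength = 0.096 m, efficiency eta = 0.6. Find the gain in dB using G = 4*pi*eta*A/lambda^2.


G_linear = 4*pi*0.6*8.62/0.096^2 = 7052.22
G_dB = 10*log10(7052.22) = 38.5 dB

38.5 dB


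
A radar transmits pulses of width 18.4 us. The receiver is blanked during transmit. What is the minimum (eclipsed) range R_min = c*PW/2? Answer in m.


R_min = 3e8 * 18.4e-6 / 2 = 2760.0 m

2760.0 m


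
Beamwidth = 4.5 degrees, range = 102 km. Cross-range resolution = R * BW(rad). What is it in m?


BW_rad = 0.078539816
CR = 102000 * 0.078539816 = 8011.1 m

8011.1 m


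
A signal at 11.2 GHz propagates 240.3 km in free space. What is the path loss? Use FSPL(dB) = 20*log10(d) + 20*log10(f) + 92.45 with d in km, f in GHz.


20*log10(240.3) = 47.62
20*log10(11.2) = 20.98
FSPL = 161.0 dB

161.0 dB


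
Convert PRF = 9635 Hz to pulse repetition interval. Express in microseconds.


PRI = 1/9635 = 0.0001037883 s = 103.8 us

103.8 us


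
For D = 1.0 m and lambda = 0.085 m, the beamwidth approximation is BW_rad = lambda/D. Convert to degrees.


BW_rad = 0.085 / 1.0 = 0.085
BW_deg = 4.87 degrees

4.87 degrees


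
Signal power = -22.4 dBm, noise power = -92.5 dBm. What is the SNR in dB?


SNR = -22.4 - (-92.5) = 70.1 dB

70.1 dB


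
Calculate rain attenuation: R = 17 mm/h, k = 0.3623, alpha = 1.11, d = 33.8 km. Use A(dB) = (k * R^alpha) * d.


gamma = 0.3623 * 17^1.11 = 8.411368 dB/km
A = 8.411368 * 33.8 = 284.3 dB

284.3 dB


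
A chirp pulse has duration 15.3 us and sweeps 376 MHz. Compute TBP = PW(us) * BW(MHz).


TBP = 15.3 * 376 = 5752.8

5752.8


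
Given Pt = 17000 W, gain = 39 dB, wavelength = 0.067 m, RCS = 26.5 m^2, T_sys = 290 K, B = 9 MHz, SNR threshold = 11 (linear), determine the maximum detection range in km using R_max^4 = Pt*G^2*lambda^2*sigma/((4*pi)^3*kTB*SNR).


G_lin = 10^(39/10) = 7943.282347
R^4 = 17000 * 7943.282347^2 * 0.067^2 * 26.5 / ((4*pi)^3 * 1.38e-23 * 290 * 9000000.0 * 11)
R^4 = 1.62294e20 m^4
R_max = (1.62294e20)^(1/4) = 112869.2 m = 112.9 km

112.9 km


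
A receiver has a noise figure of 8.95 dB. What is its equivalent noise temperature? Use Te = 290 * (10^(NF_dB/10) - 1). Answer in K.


NF_lin = 10^(8.95/10) = 7.852356
Te = 290 * (7.852356 - 1) = 1987.2 K

1987.2 K


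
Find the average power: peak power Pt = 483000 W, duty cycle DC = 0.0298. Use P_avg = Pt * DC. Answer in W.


P_avg = 483000 * 0.0298 = 14393.4 W

14393.4 W


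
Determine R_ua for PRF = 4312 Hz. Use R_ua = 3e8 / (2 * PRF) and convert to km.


R_ua = 3e8 / (2 * 4312) = 34786.6 m = 34.8 km

34.8 km


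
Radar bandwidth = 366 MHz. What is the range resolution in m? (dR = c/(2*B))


dR = 3e8 / (2 * 366000000.0) = 0.41 m

0.41 m


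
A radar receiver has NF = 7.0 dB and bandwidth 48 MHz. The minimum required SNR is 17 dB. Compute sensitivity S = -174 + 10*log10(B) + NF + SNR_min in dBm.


10*log10(48000000.0) = 76.81
S = -174 + 76.81 + 7.0 + 17 = -73.2 dBm

-73.2 dBm


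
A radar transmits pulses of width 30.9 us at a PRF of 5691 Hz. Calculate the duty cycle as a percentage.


DC = 30.9e-6 * 5691 * 100 = 17.59%

17.59%


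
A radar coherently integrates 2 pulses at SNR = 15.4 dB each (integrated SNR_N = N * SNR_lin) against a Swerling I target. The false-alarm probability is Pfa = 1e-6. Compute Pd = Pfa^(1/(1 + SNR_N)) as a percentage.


SNR_lin = 10^(15.4/10) = 34.67369
SNR_N = 2 * 34.67369 = 69.34738
1/(1 + SNR_N) = 1/70.34738 = 0.0142152
Pd = (1e-6)^0.0142152 = 0.82169
Pd = 82.2%

82.2%


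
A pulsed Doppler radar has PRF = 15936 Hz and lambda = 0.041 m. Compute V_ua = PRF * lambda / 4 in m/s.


V_ua = 15936 * 0.041 / 4 = 163.3 m/s

163.3 m/s


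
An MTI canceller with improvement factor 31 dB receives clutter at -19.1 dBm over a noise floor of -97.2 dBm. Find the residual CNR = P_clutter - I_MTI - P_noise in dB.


CNR = -19.1 - 31 - (-97.2) = 47.1 dB

47.1 dB


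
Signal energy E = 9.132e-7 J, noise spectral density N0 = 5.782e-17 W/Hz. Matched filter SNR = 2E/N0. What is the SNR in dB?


SNR_lin = 2 * 9.132e-7 / 5.782e-17 = 3.159e10
SNR_dB = 10*log10(3.159e10) = 105.0 dB

105.0 dB


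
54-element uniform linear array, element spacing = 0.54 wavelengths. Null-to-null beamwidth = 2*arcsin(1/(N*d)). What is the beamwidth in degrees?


1/(N*d) = 1/(54*0.54) = 0.034294
BW = 2*arcsin(0.034294) = 3.9 degrees

3.9 degrees


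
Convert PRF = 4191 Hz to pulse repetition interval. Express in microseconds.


PRI = 1/4191 = 0.0002386065 s = 238.6 us

238.6 us


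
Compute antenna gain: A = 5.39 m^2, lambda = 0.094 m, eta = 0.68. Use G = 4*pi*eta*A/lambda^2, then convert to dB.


G_linear = 4*pi*0.68*5.39/0.094^2 = 5212.57
G_dB = 10*log10(5212.57) = 37.2 dB

37.2 dB


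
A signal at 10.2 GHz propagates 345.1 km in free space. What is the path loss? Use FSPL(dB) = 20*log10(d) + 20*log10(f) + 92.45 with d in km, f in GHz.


20*log10(345.1) = 50.76
20*log10(10.2) = 20.17
FSPL = 163.4 dB

163.4 dB


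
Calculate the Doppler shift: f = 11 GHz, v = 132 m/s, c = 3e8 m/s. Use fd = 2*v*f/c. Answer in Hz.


fd = 2 * 132 * 11000000000.0 / 3e8 = 9680.0 Hz

9680.0 Hz


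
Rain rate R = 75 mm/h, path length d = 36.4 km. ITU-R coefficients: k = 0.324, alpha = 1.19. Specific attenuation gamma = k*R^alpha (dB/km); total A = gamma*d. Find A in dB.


gamma = 0.324 * 75^1.19 = 55.190956 dB/km
A = 55.190956 * 36.4 = 2008.95 dB

2008.95 dB


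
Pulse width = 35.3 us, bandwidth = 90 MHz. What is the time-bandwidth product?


TBP = 35.3 * 90 = 3177.0

3177.0


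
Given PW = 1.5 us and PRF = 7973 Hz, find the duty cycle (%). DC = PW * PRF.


DC = 1.5e-6 * 7973 * 100 = 1.2%

1.2%


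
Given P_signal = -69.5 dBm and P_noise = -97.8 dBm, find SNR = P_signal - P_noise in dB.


SNR = -69.5 - (-97.8) = 28.3 dB

28.3 dB


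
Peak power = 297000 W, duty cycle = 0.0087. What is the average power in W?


P_avg = 297000 * 0.0087 = 2583.9 W

2583.9 W


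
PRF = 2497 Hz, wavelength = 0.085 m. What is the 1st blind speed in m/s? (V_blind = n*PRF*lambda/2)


V_blind = 1 * 2497 * 0.085 / 2 = 106.1 m/s

106.1 m/s


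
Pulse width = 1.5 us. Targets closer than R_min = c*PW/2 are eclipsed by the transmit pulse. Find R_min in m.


R_min = 3e8 * 1.5e-6 / 2 = 225.0 m

225.0 m


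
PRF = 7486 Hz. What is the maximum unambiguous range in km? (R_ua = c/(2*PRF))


R_ua = 3e8 / (2 * 7486) = 20037.4 m = 20.0 km

20.0 km


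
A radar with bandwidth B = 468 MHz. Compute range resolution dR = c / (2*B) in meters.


dR = 3e8 / (2 * 468000000.0) = 0.32 m

0.32 m


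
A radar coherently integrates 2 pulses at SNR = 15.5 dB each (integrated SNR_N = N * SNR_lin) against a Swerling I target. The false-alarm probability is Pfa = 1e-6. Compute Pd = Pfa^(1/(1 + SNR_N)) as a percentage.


SNR_lin = 10^(15.5/10) = 35.48134
SNR_N = 2 * 35.48134 = 70.96268
1/(1 + SNR_N) = 1/71.96268 = 0.0138961
Pd = (1e-6)^0.0138961 = 0.82532
Pd = 82.5%

82.5%


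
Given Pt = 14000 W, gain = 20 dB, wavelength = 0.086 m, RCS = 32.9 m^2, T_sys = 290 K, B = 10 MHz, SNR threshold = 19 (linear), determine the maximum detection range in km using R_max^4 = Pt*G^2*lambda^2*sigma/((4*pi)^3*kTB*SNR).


G_lin = 10^(20/10) = 100.0
R^4 = 14000 * 100.0^2 * 0.086^2 * 32.9 / ((4*pi)^3 * 1.38e-23 * 290 * 10000000.0 * 19)
R^4 = 2.25767e16 m^4
R_max = (2.25767e16)^(1/4) = 12257.9 m = 12.3 km

12.3 km


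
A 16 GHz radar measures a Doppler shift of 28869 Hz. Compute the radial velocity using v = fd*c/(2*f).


v = 28869 * 3e8 / (2 * 16000000000.0) = 270.6 m/s

270.6 m/s


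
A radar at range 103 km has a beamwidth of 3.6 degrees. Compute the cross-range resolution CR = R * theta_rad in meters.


BW_rad = 0.062831853
CR = 103000 * 0.062831853 = 6471.7 m

6471.7 m


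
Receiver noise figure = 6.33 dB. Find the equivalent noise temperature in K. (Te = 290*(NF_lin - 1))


NF_lin = 10^(6.33/10) = 4.295364
Te = 290 * (4.295364 - 1) = 955.7 K

955.7 K


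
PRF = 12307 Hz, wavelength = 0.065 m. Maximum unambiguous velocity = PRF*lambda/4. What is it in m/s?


V_ua = 12307 * 0.065 / 4 = 200.0 m/s

200.0 m/s


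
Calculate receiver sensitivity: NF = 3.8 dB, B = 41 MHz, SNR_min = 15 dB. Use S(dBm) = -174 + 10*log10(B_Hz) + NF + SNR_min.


10*log10(41000000.0) = 76.13
S = -174 + 76.13 + 3.8 + 15 = -79.1 dBm

-79.1 dBm


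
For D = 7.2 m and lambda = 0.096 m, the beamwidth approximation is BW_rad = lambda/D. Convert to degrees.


BW_rad = 0.096 / 7.2 = 0.013333
BW_deg = 0.76 degrees

0.76 degrees


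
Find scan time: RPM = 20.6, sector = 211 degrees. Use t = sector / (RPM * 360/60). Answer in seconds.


t = 211 / (20.6 * 360) * 60 = 1.71 s

1.71 s


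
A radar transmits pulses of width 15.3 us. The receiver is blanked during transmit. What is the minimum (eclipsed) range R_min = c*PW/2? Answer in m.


R_min = 3e8 * 15.3e-6 / 2 = 2295.0 m

2295.0 m


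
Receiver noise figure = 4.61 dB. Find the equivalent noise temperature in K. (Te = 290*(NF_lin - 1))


NF_lin = 10^(4.61/10) = 2.89068
Te = 290 * (2.89068 - 1) = 548.3 K

548.3 K


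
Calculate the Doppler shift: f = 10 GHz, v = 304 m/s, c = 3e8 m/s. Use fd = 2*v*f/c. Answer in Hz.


fd = 2 * 304 * 10000000000.0 / 3e8 = 20266.7 Hz

20266.7 Hz


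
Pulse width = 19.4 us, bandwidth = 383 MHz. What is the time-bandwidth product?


TBP = 19.4 * 383 = 7430.2

7430.2


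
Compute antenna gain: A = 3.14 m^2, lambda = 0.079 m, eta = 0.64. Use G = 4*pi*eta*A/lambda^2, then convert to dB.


G_linear = 4*pi*0.64*3.14/0.079^2 = 4046.37
G_dB = 10*log10(4046.37) = 36.1 dB

36.1 dB


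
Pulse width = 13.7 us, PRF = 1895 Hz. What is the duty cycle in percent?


DC = 13.7e-6 * 1895 * 100 = 2.6%

2.6%


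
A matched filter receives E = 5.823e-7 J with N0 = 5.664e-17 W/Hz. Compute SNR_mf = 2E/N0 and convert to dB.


SNR_lin = 2 * 5.823e-7 / 5.664e-17 = 2.056e10
SNR_dB = 10*log10(2.056e10) = 103.1 dB

103.1 dB


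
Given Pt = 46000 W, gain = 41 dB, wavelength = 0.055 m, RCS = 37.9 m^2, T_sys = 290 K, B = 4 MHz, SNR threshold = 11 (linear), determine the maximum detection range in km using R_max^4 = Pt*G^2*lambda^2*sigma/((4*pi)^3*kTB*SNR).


G_lin = 10^(41/10) = 12589.254118
R^4 = 46000 * 12589.254118^2 * 0.055^2 * 37.9 / ((4*pi)^3 * 1.38e-23 * 290 * 4000000.0 * 11)
R^4 = 2.39201e21 m^4
R_max = (2.39201e21)^(1/4) = 221151.9 m = 221.2 km

221.2 km


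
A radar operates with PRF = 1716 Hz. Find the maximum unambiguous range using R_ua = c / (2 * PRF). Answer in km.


R_ua = 3e8 / (2 * 1716) = 87412.6 m = 87.4 km

87.4 km


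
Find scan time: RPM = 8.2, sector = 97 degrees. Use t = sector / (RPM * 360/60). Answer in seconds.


t = 97 / (8.2 * 360) * 60 = 1.97 s

1.97 s


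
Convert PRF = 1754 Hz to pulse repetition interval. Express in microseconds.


PRI = 1/1754 = 0.0005701254 s = 570.1 us

570.1 us


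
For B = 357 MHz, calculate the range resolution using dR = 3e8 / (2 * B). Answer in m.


dR = 3e8 / (2 * 357000000.0) = 0.42 m

0.42 m


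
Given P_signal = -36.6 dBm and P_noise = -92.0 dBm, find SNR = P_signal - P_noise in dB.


SNR = -36.6 - (-92.0) = 55.4 dB

55.4 dB


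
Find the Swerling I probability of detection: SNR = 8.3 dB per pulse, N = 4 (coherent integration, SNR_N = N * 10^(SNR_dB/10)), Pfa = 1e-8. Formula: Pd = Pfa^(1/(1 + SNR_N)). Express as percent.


SNR_lin = 10^(8.3/10) = 6.76083
SNR_N = 4 * 6.76083 = 27.04332
1/(1 + SNR_N) = 1/28.04332 = 0.0356591
Pd = (1e-8)^0.0356591 = 0.51847
Pd = 51.8%

51.8%


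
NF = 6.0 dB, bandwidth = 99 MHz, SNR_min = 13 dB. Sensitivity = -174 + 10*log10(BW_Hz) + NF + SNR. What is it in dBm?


10*log10(99000000.0) = 79.96
S = -174 + 79.96 + 6.0 + 13 = -75.0 dBm

-75.0 dBm


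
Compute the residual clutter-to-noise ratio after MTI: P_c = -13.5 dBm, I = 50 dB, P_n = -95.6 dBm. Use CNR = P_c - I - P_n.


CNR = -13.5 - 50 - (-95.6) = 32.1 dB

32.1 dB


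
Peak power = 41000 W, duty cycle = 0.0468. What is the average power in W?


P_avg = 41000 * 0.0468 = 1918.8 W

1918.8 W


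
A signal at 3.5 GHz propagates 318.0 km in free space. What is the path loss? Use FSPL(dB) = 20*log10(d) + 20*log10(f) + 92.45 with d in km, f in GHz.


20*log10(318.0) = 50.05
20*log10(3.5) = 10.88
FSPL = 153.4 dB

153.4 dB


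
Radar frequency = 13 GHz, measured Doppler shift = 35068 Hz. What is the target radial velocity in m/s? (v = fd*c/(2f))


v = 35068 * 3e8 / (2 * 13000000000.0) = 404.6 m/s

404.6 m/s


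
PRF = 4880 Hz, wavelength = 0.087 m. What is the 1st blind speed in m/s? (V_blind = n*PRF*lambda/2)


V_blind = 1 * 4880 * 0.087 / 2 = 212.3 m/s

212.3 m/s


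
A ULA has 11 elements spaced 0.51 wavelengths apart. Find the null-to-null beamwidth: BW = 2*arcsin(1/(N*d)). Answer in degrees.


1/(N*d) = 1/(11*0.51) = 0.178253
BW = 2*arcsin(0.178253) = 20.5 degrees

20.5 degrees


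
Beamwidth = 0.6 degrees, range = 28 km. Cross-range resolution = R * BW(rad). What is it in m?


BW_rad = 0.010471976
CR = 28000 * 0.010471976 = 293.2 m

293.2 m


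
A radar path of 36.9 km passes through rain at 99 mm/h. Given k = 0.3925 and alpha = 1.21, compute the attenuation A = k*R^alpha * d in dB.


gamma = 0.3925 * 99^1.21 = 101.990154 dB/km
A = 101.990154 * 36.9 = 3763.44 dB

3763.44 dB


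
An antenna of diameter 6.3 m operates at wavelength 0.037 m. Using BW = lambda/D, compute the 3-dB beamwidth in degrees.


BW_rad = 0.037 / 6.3 = 0.005873
BW_deg = 0.34 degrees

0.34 degrees


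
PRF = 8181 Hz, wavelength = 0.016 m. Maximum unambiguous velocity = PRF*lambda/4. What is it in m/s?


V_ua = 8181 * 0.016 / 4 = 32.7 m/s

32.7 m/s


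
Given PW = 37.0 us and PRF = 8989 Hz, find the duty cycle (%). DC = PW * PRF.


DC = 37.0e-6 * 8989 * 100 = 33.26%

33.26%


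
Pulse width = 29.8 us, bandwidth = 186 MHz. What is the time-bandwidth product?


TBP = 29.8 * 186 = 5542.8

5542.8


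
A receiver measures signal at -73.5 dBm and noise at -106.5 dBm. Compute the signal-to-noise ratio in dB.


SNR = -73.5 - (-106.5) = 33.0 dB

33.0 dB


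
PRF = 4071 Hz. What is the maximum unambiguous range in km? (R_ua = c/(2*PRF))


R_ua = 3e8 / (2 * 4071) = 36846.0 m = 36.8 km

36.8 km


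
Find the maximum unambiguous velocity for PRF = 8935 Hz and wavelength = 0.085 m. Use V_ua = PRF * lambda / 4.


V_ua = 8935 * 0.085 / 4 = 189.9 m/s

189.9 m/s


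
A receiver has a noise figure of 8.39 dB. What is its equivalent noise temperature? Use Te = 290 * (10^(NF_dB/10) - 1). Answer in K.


NF_lin = 10^(8.39/10) = 6.902398
Te = 290 * (6.902398 - 1) = 1711.7 K

1711.7 K


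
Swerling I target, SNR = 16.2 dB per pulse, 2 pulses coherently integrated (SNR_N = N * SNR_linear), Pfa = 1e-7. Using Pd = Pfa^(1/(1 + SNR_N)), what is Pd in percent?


SNR_lin = 10^(16.2/10) = 41.68694
SNR_N = 2 * 41.68694 = 83.37388
1/(1 + SNR_N) = 1/84.37388 = 0.011852
Pd = (1e-7)^0.011852 = 0.82611
Pd = 82.6%

82.6%


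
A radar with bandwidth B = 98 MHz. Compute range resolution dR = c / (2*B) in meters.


dR = 3e8 / (2 * 98000000.0) = 1.53 m

1.53 m


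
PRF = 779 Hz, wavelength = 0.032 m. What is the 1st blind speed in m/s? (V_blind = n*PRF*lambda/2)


V_blind = 1 * 779 * 0.032 / 2 = 12.5 m/s

12.5 m/s


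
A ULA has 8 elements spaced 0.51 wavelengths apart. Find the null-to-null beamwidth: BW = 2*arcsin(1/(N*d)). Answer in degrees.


1/(N*d) = 1/(8*0.51) = 0.245098
BW = 2*arcsin(0.245098) = 28.4 degrees

28.4 degrees


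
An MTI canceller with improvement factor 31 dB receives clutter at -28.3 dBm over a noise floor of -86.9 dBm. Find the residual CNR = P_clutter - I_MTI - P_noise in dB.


CNR = -28.3 - 31 - (-86.9) = 27.6 dB

27.6 dB
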